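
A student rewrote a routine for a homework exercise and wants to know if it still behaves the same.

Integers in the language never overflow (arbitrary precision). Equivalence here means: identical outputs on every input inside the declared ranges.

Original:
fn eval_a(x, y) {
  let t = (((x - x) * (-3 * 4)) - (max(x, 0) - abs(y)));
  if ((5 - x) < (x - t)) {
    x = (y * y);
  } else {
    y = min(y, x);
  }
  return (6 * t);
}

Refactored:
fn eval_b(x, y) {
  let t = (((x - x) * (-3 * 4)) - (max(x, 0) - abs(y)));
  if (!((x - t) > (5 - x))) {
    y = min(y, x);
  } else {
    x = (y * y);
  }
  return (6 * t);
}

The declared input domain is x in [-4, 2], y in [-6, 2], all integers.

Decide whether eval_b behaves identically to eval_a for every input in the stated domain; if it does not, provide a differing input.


Comparing the listings, the differences include: boolean connective usage differs; also comparison usage differs.
One worked example (x=-2, y=-1) — eval_a: t=1, then ((5 - x) < (x - t)) is false, then y=-2, then returns 6; eval_b: t=1, then (!((x - t) > (5 - x))) is true, then y=-2, then returns 6; agreement on 6.
Across all 63 domain points the two functions coincide.
verdict: equivalent


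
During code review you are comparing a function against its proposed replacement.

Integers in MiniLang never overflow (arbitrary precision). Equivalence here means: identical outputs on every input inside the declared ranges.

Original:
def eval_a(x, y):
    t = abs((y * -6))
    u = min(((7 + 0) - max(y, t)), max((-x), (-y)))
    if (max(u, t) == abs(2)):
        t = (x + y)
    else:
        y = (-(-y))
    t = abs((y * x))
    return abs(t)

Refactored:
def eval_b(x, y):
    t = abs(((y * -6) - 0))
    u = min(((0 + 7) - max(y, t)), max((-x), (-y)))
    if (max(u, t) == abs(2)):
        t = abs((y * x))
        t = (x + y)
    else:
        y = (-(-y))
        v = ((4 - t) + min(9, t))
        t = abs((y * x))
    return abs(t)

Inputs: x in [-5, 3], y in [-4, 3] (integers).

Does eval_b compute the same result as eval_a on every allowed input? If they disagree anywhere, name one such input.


x=-2, y=0 yields 0 from eval_a but 2 from eval_b.
verdict: not equivalent; witness: x=-2, y=0


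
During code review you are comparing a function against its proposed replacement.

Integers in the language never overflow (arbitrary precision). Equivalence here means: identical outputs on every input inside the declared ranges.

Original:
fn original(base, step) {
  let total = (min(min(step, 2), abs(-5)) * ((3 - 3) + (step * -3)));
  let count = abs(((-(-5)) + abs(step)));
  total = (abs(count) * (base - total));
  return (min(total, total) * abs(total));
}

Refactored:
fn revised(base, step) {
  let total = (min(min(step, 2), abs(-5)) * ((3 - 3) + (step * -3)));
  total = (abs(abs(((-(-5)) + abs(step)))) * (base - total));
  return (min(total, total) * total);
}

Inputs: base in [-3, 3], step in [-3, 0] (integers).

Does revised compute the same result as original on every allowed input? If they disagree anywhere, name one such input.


At base=-3, step=0: original gives -225, revised gives 225.
verdict: not equivalent; witness: base=-3, step=0


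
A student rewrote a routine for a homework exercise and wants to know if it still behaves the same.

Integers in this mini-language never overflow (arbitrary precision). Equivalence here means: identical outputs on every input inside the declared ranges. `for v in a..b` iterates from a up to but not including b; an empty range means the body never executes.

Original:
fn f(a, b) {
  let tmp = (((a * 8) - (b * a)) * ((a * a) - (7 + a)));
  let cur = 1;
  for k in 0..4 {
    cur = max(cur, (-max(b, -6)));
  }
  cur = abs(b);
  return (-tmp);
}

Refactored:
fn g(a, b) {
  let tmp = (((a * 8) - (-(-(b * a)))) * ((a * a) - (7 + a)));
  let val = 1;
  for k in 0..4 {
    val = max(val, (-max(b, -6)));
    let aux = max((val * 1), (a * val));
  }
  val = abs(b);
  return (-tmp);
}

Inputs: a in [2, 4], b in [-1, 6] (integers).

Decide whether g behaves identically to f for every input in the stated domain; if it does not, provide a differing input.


Differences: local variable names differ, and min/max/abs usage differs, and statement counts differ, and constant usage differs, and arithmetic usage differs — yet all 24 inputs agree.
verdict: equivalent


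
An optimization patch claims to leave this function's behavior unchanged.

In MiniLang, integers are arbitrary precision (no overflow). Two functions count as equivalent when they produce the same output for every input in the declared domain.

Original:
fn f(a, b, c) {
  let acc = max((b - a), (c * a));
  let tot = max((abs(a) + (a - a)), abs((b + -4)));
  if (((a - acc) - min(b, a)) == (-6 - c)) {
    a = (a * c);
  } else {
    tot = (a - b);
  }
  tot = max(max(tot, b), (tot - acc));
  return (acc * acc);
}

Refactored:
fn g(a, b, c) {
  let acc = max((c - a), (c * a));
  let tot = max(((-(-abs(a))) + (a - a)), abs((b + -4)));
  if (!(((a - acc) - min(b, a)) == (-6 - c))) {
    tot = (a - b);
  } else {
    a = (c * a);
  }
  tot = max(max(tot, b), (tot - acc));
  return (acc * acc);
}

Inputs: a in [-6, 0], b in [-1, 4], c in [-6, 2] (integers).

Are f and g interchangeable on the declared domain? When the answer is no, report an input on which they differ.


At a=-6, b=-1, c=0: f gives 25, g gives 36.
verdict: not equivalent; witness: a=-6, b=-1, c=0


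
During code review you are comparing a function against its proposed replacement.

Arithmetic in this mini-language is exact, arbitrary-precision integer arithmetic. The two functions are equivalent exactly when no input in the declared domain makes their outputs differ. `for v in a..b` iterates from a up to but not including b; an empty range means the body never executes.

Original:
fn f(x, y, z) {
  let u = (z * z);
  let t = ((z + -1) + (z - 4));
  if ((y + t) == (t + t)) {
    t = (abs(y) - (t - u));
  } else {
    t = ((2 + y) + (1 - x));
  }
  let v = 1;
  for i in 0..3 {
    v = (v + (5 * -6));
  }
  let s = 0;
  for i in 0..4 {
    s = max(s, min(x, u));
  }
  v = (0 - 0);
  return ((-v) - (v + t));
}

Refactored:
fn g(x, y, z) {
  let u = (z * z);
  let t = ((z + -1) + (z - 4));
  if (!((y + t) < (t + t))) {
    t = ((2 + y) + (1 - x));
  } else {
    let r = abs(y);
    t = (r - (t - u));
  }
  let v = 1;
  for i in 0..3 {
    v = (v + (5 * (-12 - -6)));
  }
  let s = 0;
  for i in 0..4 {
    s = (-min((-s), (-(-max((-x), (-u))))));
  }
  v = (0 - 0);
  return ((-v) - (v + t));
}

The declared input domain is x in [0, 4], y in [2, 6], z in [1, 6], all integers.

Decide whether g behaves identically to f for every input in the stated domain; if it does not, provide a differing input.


Not equivalent: x=0, y=2, z=4 separates them (-5 vs -15).
f: u := 16 | t := 3 | ((y + t) == (t + t)): false | t := 5 | v := 1 | iter i=0: | v := -29 | iter i=1: | v := -59 | iter i=2: | v := -89 | s := 0 | iter i=0: | s := 0 | iter i=1: | s := 0 | iter i=2: | s := 0 | iter i=3: | s := 0 | v := 0 | result -5
g: u := 16 | t := 3 | (!((y + t) < (t + t))): false | r := 2 | t := 15 | v := 1 | iter i=0: | v := -29 | iter i=1: | v := -59 | iter i=2: | v := -89 | s := 0 | iter i=0: | s := 0 | iter i=1: | s := 0 | iter i=2: | s := 0 | iter i=3: | s := 0 | v := 0 | result -15
verdict: not equivalent; witness: x=0, y=2, z=4


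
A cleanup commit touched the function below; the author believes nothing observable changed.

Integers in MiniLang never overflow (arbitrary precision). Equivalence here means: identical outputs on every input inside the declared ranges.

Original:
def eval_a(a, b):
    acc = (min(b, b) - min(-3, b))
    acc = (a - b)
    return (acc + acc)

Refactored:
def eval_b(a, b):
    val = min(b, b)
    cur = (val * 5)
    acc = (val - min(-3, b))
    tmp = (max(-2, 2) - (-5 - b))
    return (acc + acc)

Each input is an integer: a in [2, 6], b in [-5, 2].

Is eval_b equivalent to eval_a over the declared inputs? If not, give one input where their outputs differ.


There is a counterexample at a=2, b=-5: 14 on one side, 0 on the other.
eval_a: acc=0, then acc=7, then returns 14
eval_b: val=-5, then cur=-25, then acc=0, then tmp=2, then returns 0
verdict: not equivalent; witness: a=2, b=-5


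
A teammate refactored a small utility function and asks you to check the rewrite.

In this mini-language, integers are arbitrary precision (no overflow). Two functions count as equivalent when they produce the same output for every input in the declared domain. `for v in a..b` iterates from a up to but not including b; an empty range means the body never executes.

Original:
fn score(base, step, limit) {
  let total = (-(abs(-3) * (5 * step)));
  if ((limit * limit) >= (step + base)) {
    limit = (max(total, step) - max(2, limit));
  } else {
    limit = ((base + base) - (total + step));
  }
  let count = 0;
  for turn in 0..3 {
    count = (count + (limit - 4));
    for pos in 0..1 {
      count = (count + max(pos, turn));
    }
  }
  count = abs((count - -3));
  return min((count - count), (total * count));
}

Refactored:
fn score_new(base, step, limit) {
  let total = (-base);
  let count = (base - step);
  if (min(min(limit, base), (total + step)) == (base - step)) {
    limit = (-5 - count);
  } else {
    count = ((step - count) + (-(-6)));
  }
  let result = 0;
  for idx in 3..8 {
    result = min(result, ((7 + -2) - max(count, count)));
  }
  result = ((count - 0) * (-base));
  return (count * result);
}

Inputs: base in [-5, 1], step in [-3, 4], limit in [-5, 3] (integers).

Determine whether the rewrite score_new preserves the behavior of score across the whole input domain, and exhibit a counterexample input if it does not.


On input base=-5, step=-3, limit=-5, score returns 0 while score_new returns 125.
verdict: not equivalent; witness: base=-5, step=-3, limit=-5


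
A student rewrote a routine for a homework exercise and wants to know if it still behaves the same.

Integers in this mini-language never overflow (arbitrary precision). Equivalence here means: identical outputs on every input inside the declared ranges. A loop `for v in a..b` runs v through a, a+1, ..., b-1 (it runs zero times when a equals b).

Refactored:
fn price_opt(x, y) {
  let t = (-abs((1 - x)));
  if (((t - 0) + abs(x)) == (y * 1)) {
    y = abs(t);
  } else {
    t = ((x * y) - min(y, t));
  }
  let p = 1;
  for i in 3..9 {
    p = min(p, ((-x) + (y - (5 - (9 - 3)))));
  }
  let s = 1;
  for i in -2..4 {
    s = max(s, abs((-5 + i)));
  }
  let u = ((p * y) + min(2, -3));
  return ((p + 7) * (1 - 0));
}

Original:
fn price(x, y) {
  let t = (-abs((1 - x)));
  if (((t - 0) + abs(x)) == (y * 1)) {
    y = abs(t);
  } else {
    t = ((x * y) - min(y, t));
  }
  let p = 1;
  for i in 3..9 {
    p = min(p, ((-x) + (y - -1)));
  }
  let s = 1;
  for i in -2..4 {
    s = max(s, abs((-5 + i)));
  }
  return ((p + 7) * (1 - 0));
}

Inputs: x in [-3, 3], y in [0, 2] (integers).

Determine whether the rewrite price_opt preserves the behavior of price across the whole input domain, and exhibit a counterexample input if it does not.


Reading the diff, among the changes: statement counts differ, plus min/max/abs usage differs, plus arithmetic usage differs, plus local variable names differ, plus constant usage differs.
Spot check at x=1, y=1 — price: t becomes 0; next (((t - 0) + abs(x)) == (y * 1)) evaluates to true; next y becomes 0; next p becomes 1; next at i=3:; next p becomes 0; next at i=4:; next p becomes 0; next at i=5:; next p becomes 0; next at i=6:; next p becomes 0; next at i=7:; next p becomes 0; next at i=8:; next p becomes 0; next s becomes 1; next at i=-2:; next s becomes 7; next at i=-1:; next s becomes 7; next at i=0:; next s becomes 7; next at i=1:; next s becomes 7; next at i=2:; next s becomes 7; next at i=3:; next s becomes 7; next final value 7. price_opt: t becomes 0; next (((t - 0) + abs(x)) == (y * 1)) evaluates to true; next y becomes 0; next p becomes 1; next at i=3:; next p becomes 0; next at i=4:; next p becomes 0; next at i=5:; next p becomes 0; next at i=6:; next p becomes 0; next at i=7:; next p becomes 0; next at i=8:; next p becomes 0; next s becomes 1; next at i=-2:; next s becomes 7; next at i=-1:; next s becomes 7; next at i=0:; next s becomes 7; next at i=1:; next s becomes 7; next at i=2:; next s becomes 7; next at i=3:; next s becomes 7; next u becomes -3; next final value 7. Both give 7.
An exhaustive pass over the 21 declared inputs shows identical outputs.
verdict: equivalent


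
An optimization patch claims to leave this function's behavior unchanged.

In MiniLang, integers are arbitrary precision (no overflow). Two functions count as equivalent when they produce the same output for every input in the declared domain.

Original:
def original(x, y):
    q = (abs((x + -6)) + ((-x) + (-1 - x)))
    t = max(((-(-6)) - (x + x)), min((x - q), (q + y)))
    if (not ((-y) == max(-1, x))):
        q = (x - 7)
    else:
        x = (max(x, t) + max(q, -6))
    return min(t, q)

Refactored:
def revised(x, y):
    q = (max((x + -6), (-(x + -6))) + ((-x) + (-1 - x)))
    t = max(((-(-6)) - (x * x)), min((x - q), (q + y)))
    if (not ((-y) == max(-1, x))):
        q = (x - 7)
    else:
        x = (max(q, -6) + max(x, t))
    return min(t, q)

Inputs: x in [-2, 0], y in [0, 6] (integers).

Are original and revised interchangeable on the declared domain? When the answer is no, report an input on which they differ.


Not equivalent: x=-2, y=1 separates them (10 vs 2).
original: q = 11; t = 10; (not ((-y) == max(-1, x))) -> false; x = 21; return 10
revised: q = 11; t = 2; (not ((-y) == max(-1, x))) -> false; x = 13; return 2
verdict: not equivalent; witness: x=-2, y=1


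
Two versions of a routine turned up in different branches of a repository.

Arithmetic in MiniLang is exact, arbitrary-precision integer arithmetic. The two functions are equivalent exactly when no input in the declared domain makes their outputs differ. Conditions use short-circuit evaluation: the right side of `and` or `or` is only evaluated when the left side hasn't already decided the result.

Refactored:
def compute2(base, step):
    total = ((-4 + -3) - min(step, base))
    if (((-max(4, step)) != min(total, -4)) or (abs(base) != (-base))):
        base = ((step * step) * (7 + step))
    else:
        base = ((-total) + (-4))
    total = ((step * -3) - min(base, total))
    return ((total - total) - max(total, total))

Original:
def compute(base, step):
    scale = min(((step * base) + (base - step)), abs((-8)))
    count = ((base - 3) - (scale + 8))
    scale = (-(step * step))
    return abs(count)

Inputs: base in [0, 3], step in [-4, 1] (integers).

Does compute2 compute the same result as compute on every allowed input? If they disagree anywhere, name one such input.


The rewrite breaks on base=0, step=-4, where the results are 15 and -15.
compute: scale=4, then count=-15, then scale=-16, then returns 15
compute2: total=-3, then (((-max(4, step)) != min(total, -4)) or (abs(base) != (-base))) is false, then base=-1, then total=15, then returns -15
verdict: not equivalent; witness: base=0, step=-4


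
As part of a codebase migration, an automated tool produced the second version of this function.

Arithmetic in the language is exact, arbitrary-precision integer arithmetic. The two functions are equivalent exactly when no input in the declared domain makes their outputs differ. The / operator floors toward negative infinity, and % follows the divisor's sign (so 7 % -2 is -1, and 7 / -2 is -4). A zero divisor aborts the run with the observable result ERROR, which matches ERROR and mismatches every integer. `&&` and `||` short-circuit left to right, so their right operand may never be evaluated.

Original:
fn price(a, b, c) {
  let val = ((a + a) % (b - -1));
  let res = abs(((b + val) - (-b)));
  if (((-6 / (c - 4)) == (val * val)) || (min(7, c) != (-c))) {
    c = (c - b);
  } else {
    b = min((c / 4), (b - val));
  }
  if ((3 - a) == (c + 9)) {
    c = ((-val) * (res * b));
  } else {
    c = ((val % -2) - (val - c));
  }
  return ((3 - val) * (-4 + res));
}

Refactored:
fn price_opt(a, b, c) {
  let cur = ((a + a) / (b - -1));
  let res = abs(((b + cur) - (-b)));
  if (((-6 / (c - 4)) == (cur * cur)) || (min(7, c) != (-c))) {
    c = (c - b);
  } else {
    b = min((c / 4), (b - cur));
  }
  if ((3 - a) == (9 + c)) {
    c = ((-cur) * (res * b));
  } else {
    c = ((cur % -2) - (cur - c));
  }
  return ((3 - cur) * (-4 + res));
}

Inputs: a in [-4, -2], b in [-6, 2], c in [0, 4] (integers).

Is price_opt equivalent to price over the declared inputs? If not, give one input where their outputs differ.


These are not equivalent — on a=-4, b=-6, c=0 the outputs split (66 vs 14).
price: val = -3; res = 15; (((-6 / (c - 4)) == (val * val)) || (min(7, c) != (-c))) -> false; b = -3; ((3 - a) == (c + 9)) -> false; c = 2; return 66
price_opt: cur = 1; res = 11; (((-6 / (c - 4)) == (cur * cur)) || (min(7, c) != (-c))) -> true; c = 6; ((3 - a) == (9 + c)) -> false; c = 4; return 14
verdict: not equivalent; witness: a=-4, b=-6, c=0


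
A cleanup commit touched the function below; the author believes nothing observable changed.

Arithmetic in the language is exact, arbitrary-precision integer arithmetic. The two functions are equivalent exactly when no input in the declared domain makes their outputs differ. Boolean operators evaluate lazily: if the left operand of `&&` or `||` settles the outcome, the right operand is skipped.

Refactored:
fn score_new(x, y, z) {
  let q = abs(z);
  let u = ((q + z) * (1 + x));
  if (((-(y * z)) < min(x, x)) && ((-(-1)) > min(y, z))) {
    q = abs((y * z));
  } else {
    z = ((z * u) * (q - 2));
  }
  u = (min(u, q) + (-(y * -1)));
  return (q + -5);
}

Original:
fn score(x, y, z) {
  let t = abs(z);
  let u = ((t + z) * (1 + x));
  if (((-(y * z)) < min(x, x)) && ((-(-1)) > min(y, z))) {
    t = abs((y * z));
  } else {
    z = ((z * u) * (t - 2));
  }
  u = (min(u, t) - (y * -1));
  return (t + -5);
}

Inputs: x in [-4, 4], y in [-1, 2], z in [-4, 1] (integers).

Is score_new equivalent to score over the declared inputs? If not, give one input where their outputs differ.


Differences: arithmetic usage differs, local variable names differ — yet all 216 inputs agree.
verdict: equivalent


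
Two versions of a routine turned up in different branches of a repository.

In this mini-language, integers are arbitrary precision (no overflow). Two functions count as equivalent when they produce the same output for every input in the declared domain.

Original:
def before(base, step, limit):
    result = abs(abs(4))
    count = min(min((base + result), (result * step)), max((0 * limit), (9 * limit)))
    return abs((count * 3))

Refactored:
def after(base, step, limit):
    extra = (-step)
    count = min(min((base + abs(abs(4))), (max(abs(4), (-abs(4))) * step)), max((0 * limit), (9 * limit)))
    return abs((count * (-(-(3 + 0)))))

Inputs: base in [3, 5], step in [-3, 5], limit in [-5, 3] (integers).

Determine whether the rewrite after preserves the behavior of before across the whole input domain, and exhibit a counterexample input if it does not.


The two are interchangeable: arithmetic usage differs, plus local variable names differ, plus constant usage differs, plus min/max/abs usage differs, and every declared input agrees.
As a probe, take base=3, step=2, limit=2: before runs result becomes 4; next count becomes 7; next final value 21; after runs extra becomes -2; next count becomes 7; next final value 21; both end at 21.
Across all 243 domain points the two functions coincide.
verdict: equivalent


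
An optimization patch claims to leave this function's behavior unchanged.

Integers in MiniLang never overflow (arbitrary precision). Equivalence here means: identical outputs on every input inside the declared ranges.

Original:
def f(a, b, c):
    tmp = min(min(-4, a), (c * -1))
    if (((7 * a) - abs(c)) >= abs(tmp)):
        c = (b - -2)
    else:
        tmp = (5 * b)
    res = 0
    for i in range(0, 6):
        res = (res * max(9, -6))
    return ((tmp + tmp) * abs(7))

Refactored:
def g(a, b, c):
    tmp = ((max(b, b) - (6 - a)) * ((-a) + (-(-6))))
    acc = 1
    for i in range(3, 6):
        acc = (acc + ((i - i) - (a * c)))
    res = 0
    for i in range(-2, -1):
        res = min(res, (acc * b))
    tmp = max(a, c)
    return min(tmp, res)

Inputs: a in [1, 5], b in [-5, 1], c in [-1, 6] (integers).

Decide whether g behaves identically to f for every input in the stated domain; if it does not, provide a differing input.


These are not equivalent — on a=1, b=-5, c=-1 the outputs split (-56 vs -20).
f: tmp becomes -4; next (((7 * a) - abs(c)) >= abs(tmp)) evaluates to true; next c becomes -3; next res becomes 0; next at i=0:; next res becomes 0; next at i=1:; next res becomes 0; next at i=2:; next res becomes 0; next at i=3:; next res becomes 0; next at i=4:; next res becomes 0; next at i=5:; next res becomes 0; next final value -56
g: tmp becomes -50; next acc becomes 1; next at i=3:; next acc becomes 2; next at i=4:; next acc becomes 3; next at i=5:; next acc becomes 4; next res becomes 0; next at i=-2:; next res becomes -20; next tmp becomes 1; next final value -20
verdict: not equivalent; witness: a=1, b=-5, c=-1


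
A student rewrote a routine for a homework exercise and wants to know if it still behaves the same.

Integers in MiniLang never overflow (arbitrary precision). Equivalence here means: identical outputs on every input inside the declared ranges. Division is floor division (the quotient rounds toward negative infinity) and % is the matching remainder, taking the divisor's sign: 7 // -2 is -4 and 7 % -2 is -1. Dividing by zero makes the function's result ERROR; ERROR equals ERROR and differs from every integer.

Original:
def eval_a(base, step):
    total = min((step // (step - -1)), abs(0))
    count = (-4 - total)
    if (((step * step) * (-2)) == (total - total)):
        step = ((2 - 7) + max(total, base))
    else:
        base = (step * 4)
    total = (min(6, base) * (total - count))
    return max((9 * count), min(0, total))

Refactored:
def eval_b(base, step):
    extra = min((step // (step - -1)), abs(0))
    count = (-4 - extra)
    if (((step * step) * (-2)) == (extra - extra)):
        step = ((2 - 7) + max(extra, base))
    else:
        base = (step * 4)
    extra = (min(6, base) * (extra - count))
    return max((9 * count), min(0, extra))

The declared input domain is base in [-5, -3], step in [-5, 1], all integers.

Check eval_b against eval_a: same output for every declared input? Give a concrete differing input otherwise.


Reading the diff, among the changes: local variable names differ.
Spot check at base=-3, step=-5 — eval_a: total = 0; count = -4; (((step * step) * (-2)) == (total - total)) -> false; base = -20; total = -80; return -36. eval_b: extra = 0; count = -4; (((step * step) * (-2)) == (extra - extra)) -> false; base = -20; extra = -80; return -36. Both give -36.
Checked all 21 inputs in the declared domain: the outputs agree on every one.
verdict: equivalent


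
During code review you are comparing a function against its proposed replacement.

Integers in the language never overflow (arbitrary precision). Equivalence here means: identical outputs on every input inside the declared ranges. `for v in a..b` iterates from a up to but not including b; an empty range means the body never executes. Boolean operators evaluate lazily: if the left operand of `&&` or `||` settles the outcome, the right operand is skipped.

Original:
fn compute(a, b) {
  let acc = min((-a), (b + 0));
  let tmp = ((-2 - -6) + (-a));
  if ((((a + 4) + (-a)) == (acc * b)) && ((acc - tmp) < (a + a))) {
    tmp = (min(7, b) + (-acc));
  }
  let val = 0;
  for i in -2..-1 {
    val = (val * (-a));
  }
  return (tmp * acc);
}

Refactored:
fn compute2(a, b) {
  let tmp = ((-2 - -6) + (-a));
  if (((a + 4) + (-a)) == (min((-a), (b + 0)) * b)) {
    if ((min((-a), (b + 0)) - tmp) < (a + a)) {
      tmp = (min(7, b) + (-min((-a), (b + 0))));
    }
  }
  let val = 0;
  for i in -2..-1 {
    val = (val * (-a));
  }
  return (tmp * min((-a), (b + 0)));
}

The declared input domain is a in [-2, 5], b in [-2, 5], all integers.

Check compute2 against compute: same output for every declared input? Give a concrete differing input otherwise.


This is a faithful refactor — constant usage differs; also branching structure differs; also min/max/abs usage differs; also arithmetic usage differs; also local variable names differ; also boolean connective usage differs, but the computed results match everywhere.
Tracing a=-2, b=4: compute: acc := 2 | tmp := 6 | ((((a + 4) + (-a)) == (acc * b)) && ((acc - tmp) < (a + a))): false | val := 0 | iter i=-2: | val := 0 | result 12 | compute2: tmp := 6 | (((a + 4) + (-a)) == (min((-a), (b + 0)) * b)): false | val := 0 | iter i=-2: | val := 0 | result 12 — matching result 12.
Sweeping the whole domain (64 inputs) finds no disagreement.
verdict: equivalent


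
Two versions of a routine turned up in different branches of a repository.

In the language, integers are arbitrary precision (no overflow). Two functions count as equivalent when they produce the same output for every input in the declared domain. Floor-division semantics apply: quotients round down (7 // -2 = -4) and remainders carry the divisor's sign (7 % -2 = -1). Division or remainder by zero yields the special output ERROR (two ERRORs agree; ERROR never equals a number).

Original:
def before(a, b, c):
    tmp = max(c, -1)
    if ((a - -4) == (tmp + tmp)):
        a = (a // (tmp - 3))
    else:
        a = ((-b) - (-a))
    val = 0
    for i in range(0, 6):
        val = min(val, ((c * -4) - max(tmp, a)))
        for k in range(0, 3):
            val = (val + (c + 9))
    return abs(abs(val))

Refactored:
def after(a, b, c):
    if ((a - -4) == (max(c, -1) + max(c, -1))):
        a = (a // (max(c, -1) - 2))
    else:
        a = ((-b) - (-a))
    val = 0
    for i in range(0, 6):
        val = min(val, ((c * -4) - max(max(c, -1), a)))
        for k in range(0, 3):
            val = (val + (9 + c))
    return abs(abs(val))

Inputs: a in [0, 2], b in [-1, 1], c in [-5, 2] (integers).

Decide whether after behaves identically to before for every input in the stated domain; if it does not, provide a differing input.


Consider the input a=0, b=-1, c=2.
before: tmp = 2; ((a - -4) == (tmp + tmp)) -> true; a = 0; val = 0; [i=0]; val = -10; [k=0]; val = 1; [k=1]; val = 12; [k=2]; val = 23; [i=1]; val = -10; [k=0]; val = 1; [k=1]; val = 12; [k=2]; val = 23; [i=2]; val = -10; [k=0]; val = 1; [k=1]; val = 12; [k=2]; val = 23; [i=3]; val = -10; [k=0]; val = 1; [k=1]; val = 12; [k=2]; val = 23; [i=4]; val = -10; [k=0]; val = 1; [k=1]; val = 12; [k=2]; val = 23; [i=5]; val = -10; [k=0]; val = 1; [k=1]; val = 12; [k=2]; val = 23; return 23
after: ((a - -4) == (max(c, -1) + max(c, -1))) -> true; division by zero -> ERROR
23 against ERROR: the behavior changed.
verdict: not equivalent; witness: a=0, b=-1, c=2


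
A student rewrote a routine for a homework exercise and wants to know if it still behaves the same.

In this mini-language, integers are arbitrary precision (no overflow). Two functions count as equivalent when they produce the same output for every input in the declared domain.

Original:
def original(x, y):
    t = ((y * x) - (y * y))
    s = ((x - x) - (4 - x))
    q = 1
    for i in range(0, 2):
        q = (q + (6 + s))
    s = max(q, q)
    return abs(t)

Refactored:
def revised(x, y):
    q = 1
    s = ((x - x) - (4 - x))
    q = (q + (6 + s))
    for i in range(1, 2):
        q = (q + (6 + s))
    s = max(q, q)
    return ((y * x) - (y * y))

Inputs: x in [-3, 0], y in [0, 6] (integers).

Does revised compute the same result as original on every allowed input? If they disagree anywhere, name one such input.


The rewrite breaks on x=-3, y=1, where the results are 4 and -4.
original: t becomes -4; next s becomes -7; next q becomes 1; next at i=0:; next q becomes 0; next at i=1:; next q becomes -1; next s becomes -1; next final value 4
revised: q becomes 1; next s becomes -7; next q becomes 0; next at i=1:; next q becomes -1; next s becomes -1; next final value -4
verdict: not equivalent; witness: x=-3, y=1


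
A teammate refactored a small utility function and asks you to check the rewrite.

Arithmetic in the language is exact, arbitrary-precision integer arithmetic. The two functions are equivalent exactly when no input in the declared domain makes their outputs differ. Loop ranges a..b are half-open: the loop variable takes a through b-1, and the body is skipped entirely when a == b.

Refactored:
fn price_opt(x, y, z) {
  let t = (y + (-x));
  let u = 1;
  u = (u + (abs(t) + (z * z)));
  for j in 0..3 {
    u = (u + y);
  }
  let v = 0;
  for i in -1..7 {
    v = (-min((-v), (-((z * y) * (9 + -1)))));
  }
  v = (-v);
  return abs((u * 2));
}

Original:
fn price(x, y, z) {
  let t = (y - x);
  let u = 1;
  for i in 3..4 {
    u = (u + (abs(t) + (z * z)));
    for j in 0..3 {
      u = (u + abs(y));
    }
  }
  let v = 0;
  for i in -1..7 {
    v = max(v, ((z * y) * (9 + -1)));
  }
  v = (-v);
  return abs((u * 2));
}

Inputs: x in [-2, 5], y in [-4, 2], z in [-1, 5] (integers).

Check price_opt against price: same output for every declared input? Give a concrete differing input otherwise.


The rewrite breaks on x=-2, y=-4, z=-1, where the results are 32 and 16.
price: t=-2, then u=1, then (i=3), then u=4, then (j=0), then u=8, then (j=1), then u=12, then (j=2), then u=16, then v=0, then (i=-1), then v=32, then (i=0), then v=32, then (i=1), then v=32, then (i=2), then v=32, then (i=3), then v=32, then (i=4), then v=32, then (i=5), then v=32, then (i=6), then v=32, then v=-32, then returns 32
price_opt: t=-2, then u=1, then u=4, then (j=0), then u=0, then (j=1), then u=-4, then (j=2), then u=-8, then v=0, then (i=-1), then v=32, then (i=0), then v=32, then (i=1), then v=32, then (i=2), then v=32, then (i=3), then v=32, then (i=4), then v=32, then (i=5), then v=32, then (i=6), then v=32, then v=-32, then returns 16
verdict: not equivalent; witness: x=-2, y=-4, z=-1


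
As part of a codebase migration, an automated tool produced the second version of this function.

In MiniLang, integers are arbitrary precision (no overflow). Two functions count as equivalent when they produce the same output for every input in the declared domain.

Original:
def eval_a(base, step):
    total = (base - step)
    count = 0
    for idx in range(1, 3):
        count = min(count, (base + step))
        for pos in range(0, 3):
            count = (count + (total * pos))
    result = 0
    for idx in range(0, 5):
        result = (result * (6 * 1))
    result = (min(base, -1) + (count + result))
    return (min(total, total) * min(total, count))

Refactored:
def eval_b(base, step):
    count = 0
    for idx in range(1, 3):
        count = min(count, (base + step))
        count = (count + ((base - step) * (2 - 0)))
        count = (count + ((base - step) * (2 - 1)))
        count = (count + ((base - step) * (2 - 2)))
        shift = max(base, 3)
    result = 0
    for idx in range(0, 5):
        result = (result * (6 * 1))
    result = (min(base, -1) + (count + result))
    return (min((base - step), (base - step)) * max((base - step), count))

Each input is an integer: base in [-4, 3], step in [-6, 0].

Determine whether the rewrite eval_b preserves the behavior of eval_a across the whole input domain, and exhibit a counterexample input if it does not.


Evaluate both at base=-4, step=-6.
eval_a: total := 2 | count := 0 | iter idx=1: | count := -10 | iter pos=0: | count := -10 | iter pos=1: | count := -8 | iter pos=2: | count := -4 | iter idx=2: | count := -10 | iter pos=0: | count := -10 | iter pos=1: | count := -8 | iter pos=2: | count := -4 | result := 0 | iter idx=0: | result := 0 | iter idx=1: | result := 0 | iter idx=2: | result := 0 | iter idx=3: | result := 0 | iter idx=4: | result := 0 | result := -8 | result -8
eval_b: count := 0 | iter idx=1: | count := -10 | count := -6 | count := -4 | count := -4 | shift := 3 | iter idx=2: | count := -10 | count := -6 | count := -4 | count := -4 | shift := 3 | result := 0 | iter idx=0: | result := 0 | iter idx=1: | result := 0 | iter idx=2: | result := 0 | iter idx=3: | result := 0 | iter idx=4: | result := 0 | result := -8 | result 4
-8 and 4 differ, so these are not the same function on this domain.
verdict: not equivalent; witness: base=-4, step=-6


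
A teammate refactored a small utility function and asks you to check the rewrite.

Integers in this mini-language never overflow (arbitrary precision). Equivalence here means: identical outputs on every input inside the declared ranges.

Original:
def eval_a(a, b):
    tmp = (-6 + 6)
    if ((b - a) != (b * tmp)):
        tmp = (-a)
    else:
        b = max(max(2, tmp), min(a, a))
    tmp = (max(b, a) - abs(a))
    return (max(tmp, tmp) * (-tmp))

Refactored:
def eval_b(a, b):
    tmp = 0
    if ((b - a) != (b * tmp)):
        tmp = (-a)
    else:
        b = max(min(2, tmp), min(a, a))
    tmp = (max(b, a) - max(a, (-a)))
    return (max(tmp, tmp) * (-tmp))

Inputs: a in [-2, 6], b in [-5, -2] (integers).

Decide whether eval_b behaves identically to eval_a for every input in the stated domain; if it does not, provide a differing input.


The rewrite breaks on a=-2, b=-2, where the results are 0 and -4.
eval_a: tmp becomes 0; next ((b - a) != (b * tmp)) evaluates to false; next b becomes 2; next tmp becomes 0; next final value 0
eval_b: tmp becomes 0; next ((b - a) != (b * tmp)) evaluates to false; next b becomes 0; next tmp becomes -2; next final value -4
verdict: not equivalent; witness: a=-2, b=-2


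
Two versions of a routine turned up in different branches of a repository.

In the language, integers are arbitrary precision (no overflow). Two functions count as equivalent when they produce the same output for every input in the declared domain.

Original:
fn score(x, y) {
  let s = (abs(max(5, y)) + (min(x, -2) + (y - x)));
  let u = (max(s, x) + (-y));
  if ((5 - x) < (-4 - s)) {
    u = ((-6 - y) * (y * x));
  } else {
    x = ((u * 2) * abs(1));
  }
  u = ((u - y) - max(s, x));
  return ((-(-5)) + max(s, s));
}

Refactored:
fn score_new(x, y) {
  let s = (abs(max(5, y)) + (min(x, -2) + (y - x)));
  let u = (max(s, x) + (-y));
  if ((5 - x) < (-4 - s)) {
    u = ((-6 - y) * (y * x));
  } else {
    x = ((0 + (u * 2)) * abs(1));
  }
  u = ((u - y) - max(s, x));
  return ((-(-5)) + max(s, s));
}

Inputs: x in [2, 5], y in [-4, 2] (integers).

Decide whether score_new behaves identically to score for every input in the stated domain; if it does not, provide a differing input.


The two are interchangeable: arithmetic usage differs; also constant usage differs, and every declared input agrees.
One worked example (x=3, y=0) — score: s becomes 0; next u becomes 3; next ((5 - x) < (-4 - s)) evaluates to false; next x becomes 6; next u becomes -3; next final value 5; score_new: s becomes 0; next u becomes 3; next ((5 - x) < (-4 - s)) evaluates to false; next x becomes 6; next u becomes -3; next final value 5; agreement on 5.
Across all 28 domain points the two functions coincide.
verdict: equivalent


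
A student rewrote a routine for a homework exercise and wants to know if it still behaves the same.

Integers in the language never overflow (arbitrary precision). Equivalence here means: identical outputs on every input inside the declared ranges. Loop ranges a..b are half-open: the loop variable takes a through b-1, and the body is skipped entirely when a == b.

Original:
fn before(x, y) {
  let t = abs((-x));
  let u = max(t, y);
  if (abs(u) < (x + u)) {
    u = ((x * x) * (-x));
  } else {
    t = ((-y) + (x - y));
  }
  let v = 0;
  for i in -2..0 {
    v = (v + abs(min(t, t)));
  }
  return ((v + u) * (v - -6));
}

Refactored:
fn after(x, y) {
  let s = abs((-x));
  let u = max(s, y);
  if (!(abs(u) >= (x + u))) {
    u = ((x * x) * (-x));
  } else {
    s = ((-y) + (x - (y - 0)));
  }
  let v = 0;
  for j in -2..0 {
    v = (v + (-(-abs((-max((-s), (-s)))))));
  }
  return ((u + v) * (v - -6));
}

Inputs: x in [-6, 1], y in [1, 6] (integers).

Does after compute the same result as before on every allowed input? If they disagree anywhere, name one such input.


Equivalent — the differences include constant usage differs, and min/max/abs usage differs, and arithmetic usage differs, and comparison usage differs, and boolean connective usage differs, and local variable names differ, yet no declared input distinguishes the two.
One worked example (x=-6, y=5) — before: t := 6 | u := 6 | (abs(u) < (x + u)): false | t := -16 | v := 0 | iter i=-2: | v := 16 | iter i=-1: | v := 32 | result 1444; after: s := 6 | u := 6 | (!(abs(u) >= (x + u))): false | s := -16 | v := 0 | iter j=-2: | v := 16 | iter j=-1: | v := 32 | result 1444; agreement on 1444.
Every one of the 48 inputs gives matching results.
verdict: equivalent


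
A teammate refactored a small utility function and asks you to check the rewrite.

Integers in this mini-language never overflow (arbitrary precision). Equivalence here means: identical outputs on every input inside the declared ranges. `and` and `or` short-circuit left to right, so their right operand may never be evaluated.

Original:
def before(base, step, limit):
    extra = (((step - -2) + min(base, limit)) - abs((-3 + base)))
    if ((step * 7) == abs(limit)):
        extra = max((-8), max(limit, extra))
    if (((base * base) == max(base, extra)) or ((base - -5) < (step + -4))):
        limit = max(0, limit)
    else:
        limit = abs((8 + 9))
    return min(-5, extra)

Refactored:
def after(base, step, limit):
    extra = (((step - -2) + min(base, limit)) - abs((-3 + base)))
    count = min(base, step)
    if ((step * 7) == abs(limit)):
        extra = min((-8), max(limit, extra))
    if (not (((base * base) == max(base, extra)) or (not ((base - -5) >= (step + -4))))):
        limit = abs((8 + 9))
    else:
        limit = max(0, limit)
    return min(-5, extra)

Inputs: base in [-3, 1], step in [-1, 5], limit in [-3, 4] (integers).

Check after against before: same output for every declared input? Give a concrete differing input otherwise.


Take base=-3, step=0, limit=0.
before: extra=-7, then ((step * 7) == abs(limit)) is true, then extra=0, then (((base * base) == max(base, extra)) or ((base - -5) < (step + -4))) is false, then limit=17, then returns -5
after: extra=-7, then count=-3, then ((step * 7) == abs(limit)) is true, then extra=-8, then (not (((base * base) == max(base, extra)) or (not ((base - -5) >= (step + -4))))) is true, then limit=17, then returns -8
-5 against -8: the behavior changed.
verdict: not equivalent; witness: base=-3, step=0, limit=0


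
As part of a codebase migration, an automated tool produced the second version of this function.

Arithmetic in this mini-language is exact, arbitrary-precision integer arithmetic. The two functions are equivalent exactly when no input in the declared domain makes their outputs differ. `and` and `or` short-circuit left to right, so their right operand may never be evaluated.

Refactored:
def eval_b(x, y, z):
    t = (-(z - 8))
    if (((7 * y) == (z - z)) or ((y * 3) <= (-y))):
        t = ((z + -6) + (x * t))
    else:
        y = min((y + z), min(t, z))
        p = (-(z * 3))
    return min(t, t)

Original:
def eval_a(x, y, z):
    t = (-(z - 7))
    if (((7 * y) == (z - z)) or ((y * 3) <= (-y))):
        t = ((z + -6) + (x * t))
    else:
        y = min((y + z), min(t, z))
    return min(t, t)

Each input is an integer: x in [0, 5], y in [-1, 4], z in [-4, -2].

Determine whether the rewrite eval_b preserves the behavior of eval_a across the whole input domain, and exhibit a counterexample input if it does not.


The rewrite breaks on x=0, y=1, z=-4, where the results are 11 and 12.
eval_a: t := 11 | (((7 * y) == (z - z)) or ((y * 3) <= (-y))): false | y := -4 | result 11
eval_b: t := 12 | (((7 * y) == (z - z)) or ((y * 3) <= (-y))): false | y := -4 | p := 12 | result 12
verdict: not equivalent; witness: x=0, y=1, z=-4


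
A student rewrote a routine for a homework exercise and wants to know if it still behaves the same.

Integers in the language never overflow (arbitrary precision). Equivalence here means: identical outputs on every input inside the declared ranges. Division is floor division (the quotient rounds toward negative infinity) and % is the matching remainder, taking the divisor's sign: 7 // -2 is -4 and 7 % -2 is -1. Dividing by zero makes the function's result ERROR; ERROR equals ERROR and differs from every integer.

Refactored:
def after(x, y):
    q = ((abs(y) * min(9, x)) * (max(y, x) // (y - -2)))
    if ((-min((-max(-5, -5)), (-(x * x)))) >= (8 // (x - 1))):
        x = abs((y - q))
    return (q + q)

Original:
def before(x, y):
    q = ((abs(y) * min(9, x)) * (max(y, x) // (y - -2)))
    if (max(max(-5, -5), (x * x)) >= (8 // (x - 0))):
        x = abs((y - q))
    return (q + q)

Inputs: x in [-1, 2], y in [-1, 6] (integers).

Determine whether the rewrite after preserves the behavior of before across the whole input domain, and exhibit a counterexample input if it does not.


There is a counterexample at x=0, y=-1: ERROR on one side, 0 on the other.
before: q becomes 0; next hits division by zero so the output is ERROR
after: q becomes 0; next ((-min((-max(-5, -5)), (-(x * x)))) >= (8 // (x - 1))) evaluates to true; next x becomes 1; next final value 0
verdict: not equivalent; witness: x=0, y=-1
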